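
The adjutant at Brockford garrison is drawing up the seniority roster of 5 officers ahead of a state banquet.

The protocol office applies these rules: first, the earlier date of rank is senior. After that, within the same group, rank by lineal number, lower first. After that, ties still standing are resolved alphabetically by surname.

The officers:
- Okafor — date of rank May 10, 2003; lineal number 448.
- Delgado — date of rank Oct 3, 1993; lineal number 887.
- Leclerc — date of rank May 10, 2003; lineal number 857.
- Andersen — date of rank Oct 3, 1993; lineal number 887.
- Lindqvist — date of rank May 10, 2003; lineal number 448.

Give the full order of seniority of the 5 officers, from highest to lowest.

Andersen, Delgado, Lindqvist, Okafor, Leclerc

By date of rank (earlier first): Andersen and Delgado (both Oct 3, 1993); then Lindqvist, Okafor and Leclerc (each May 10, 2003).
Andersen and Delgado both have lineal number 887, so the next rule applies.
Among Andersen and Delgado, alphabetically by surname: Andersen before Delgado.
Among Lindqvist, Okafor and Leclerc, by lineal number (lower first): Lindqvist and Okafor (448) before Leclerc (857).
Among Lindqvist and Okafor, alphabetically by surname: Lindqvist before Okafor.
Full order: Andersen, Delgado, Lindqvist, Okafor, Leclerc.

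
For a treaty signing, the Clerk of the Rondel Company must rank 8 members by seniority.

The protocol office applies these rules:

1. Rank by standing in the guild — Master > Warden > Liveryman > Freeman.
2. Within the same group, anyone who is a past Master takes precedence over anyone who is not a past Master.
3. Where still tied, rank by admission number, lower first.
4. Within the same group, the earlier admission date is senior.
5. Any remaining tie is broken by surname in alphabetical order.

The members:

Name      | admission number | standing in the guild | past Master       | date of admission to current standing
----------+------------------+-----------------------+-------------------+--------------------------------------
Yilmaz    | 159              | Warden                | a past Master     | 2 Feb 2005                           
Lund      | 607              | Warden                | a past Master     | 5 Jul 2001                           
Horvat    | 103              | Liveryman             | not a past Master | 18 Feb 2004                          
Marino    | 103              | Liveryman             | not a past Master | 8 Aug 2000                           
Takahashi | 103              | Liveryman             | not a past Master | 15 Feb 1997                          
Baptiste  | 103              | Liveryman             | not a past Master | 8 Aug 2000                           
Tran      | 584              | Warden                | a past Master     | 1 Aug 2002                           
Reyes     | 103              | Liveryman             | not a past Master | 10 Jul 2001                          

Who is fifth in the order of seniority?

By standing in the guild: Yilmaz, Tran and Lund (Warden); then Takahashi, Baptiste, Marino, Reyes and Horvat (Liveryman).
Yilmaz, Tran and Lund are each a past Master, so the next rule applies.
Among Yilmaz, Tran and Lund, by admission number (lower first): Yilmaz (159) before Tran (584) before Lund (607).
Takahashi, Baptiste, Marino, Reyes and Horvat are each not a past Master, so the next rule applies.
Takahashi, Baptiste, Marino, Reyes and Horvat all have admission number 103, so the next rule applies.
Among Takahashi, Baptiste, Marino, Reyes and Horvat, by date of admission to current standing (earlier first): Takahashi (15 Feb 1997) before Baptiste and Marino (8 Aug 2000) before Reyes (10 Jul 2001) before Horvat (18 Feb 2004).
Among Baptiste and Marino, alphabetically by surname: Baptiste before Marino.
Order: Yilmaz, Tran, Lund, Takahashi, Baptiste, Marino, Reyes, Horvat.

Baptiste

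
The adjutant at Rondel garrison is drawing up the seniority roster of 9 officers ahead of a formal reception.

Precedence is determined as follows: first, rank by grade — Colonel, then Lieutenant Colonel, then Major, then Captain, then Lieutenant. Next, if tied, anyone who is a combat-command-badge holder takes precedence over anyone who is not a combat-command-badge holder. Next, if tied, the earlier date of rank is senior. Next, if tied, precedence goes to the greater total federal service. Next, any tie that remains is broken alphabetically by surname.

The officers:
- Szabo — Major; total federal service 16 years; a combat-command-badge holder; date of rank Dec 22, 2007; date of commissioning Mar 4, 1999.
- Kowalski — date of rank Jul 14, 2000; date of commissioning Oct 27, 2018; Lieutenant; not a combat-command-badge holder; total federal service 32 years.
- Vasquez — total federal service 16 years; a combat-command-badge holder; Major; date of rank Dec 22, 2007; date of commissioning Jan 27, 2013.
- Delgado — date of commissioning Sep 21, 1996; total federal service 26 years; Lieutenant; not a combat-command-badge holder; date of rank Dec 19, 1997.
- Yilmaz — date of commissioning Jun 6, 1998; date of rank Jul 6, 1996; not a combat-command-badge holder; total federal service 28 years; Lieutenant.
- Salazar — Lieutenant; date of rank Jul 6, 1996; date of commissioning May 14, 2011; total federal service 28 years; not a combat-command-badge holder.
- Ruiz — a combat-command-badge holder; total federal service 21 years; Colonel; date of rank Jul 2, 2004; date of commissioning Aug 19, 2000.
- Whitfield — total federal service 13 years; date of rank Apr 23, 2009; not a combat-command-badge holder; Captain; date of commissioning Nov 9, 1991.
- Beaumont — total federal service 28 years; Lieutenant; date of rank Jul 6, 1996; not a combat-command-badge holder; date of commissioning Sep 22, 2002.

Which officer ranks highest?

By grade: Ruiz (Colonel); then Szabo and Vasquez (Major); then Whitfield (Captain); then Beaumont, Salazar, Yilmaz, Delgado and Kowalski (Lieutenant).
Szabo and Vasquez are each a combat-command-badge holder, so the next rule applies.
Szabo and Vasquez both have date of rank Dec 22, 2007, so the next rule applies.
Szabo and Vasquez both have total federal service 16 years, so the next rule applies.
Among Szabo and Vasquez, alphabetically by surname: Szabo before Vasquez.
Beaumont, Salazar, Yilmaz, Delgado and Kowalski are each not a combat-command-badge holder, so the next rule applies.
Among Beaumont, Salazar, Yilmaz, Delgado and Kowalski, by date of rank (earlier first): Beaumont, Salazar and Yilmaz (Jul 6, 1996) before Delgado (Dec 19, 1997) before Kowalski (Jul 14, 2000).
Beaumont, Salazar and Yilmaz all have total federal service 28 years, so the next rule applies.
Among Beaumont, Salazar and Yilmaz, alphabetically by surname: Beaumont before Salazar before Yilmaz.
Order: Ruiz, Szabo, Vasquez, Whitfield, Beaumont, Salazar, Yilmaz, Delgado, Kowalski.

Ruiz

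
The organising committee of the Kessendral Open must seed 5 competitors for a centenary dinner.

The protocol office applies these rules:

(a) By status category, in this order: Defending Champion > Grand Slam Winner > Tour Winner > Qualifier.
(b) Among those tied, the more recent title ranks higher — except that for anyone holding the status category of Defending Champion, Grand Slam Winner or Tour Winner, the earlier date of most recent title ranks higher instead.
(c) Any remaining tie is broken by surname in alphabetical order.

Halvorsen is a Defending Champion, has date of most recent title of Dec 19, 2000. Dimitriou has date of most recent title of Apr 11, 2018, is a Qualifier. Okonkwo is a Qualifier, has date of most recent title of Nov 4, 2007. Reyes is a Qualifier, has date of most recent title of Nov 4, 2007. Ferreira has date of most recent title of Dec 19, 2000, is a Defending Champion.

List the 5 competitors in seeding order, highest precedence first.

Ferreira, Halvorsen, Dimitriou, Okonkwo, Reyes

By status category: Ferreira and Halvorsen (Defending Champion); then Dimitriou, Okonkwo and Reyes (Qualifier).
Ferreira and Halvorsen both have date of most recent title Dec 19, 2000, so the next rule applies.
Among Ferreira and Halvorsen, alphabetically by surname: Ferreira before Halvorsen.
Among Dimitriou, Okonkwo and Reyes, by date of most recent title (later first): Dimitriou (Apr 11, 2018) before Okonkwo and Reyes (Nov 4, 2007).
Among Okonkwo and Reyes, alphabetically by surname: Okonkwo before Reyes.
Full order: Ferreira, Halvorsen, Dimitriou, Okonkwo, Reyes.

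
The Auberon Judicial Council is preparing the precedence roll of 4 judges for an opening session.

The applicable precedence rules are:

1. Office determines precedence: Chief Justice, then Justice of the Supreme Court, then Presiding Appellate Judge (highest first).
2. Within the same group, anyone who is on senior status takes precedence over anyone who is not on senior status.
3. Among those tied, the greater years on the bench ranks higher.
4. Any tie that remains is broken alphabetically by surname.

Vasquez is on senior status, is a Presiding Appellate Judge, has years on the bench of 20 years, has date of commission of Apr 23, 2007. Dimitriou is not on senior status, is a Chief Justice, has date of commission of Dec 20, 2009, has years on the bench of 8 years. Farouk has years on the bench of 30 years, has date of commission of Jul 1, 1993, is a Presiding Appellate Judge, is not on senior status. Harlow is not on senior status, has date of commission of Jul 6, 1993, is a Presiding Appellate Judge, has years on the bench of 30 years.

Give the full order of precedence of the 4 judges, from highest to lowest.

Dimitriou, Vasquez, Farouk, Harlow

By office: Dimitriou (Chief Justice); then Vasquez, Farouk and Harlow (Presiding Appellate Judge).
Among Vasquez, Farouk and Harlow, on senior status before not on senior status: Vasquez (on senior status) before Farouk and Harlow (not on senior status).
Farouk and Harlow both have years on the bench 30 years, so the next rule applies.
Among Farouk and Harlow, alphabetically by surname: Farouk before Harlow.
Full order: Dimitriou, Vasquez, Farouk, Harlow.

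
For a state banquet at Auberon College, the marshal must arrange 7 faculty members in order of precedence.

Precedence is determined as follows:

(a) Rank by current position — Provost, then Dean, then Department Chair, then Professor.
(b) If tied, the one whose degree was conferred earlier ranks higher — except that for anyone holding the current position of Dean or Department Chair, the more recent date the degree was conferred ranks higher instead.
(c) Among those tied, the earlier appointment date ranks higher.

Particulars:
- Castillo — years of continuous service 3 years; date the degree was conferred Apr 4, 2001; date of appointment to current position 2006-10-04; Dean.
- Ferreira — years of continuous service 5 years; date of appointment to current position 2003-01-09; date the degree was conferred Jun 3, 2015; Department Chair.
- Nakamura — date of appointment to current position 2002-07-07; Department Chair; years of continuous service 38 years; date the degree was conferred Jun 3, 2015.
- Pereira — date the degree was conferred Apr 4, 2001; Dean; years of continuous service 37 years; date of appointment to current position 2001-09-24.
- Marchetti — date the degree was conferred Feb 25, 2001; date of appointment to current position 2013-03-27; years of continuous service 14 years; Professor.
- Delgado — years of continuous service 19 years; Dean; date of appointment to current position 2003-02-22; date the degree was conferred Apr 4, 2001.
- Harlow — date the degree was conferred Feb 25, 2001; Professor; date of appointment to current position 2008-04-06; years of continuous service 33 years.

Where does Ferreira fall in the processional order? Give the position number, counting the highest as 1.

5

By current position: Pereira, Delgado and Castillo (Dean); then Nakamura and Ferreira (Department Chair); then Harlow and Marchetti (Professor).
Pereira, Delgado and Castillo all have date the degree was conferred Apr 4, 2001, so the next rule applies.
Among Pereira, Delgado and Castillo, by date of appointment to current position (earlier first): Pereira (2001-09-24) before Delgado (2003-02-22) before Castillo (2006-10-04).
Nakamura and Ferreira both have date the degree was conferred Jun 3, 2015, so the next rule applies.
Among Nakamura and Ferreira, by date of appointment to current position (earlier first): Nakamura (2002-07-07) before Ferreira (2003-01-09).
Harlow and Marchetti both have date the degree was conferred Feb 25, 2001, so the next rule applies.
Among Harlow and Marchetti, by date of appointment to current position (earlier first): Harlow (2008-04-06) before Marchetti (2013-03-27).
Order: Pereira, Delgado, Castillo, Nakamura, Ferreira, Harlow, Marchetti. So position 5.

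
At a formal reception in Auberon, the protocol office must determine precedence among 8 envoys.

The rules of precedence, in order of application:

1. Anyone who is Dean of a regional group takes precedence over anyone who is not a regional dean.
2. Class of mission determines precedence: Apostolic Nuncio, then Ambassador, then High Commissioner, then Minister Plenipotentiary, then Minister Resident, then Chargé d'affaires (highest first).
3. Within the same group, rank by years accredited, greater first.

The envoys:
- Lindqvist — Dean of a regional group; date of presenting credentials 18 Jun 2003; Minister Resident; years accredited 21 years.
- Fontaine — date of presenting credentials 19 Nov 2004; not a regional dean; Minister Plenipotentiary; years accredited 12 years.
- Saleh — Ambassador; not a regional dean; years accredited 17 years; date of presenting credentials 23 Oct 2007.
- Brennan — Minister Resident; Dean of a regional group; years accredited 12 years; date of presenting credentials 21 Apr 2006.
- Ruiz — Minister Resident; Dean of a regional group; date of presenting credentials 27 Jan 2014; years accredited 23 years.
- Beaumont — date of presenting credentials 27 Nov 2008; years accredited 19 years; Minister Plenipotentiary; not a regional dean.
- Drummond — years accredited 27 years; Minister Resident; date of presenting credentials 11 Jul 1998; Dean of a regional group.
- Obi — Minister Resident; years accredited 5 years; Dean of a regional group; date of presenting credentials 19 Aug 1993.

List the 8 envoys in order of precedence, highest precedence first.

Drummond, Ruiz, Lindqvist, Brennan, Obi, Saleh, Beaumont, Fontaine

By the first rule: Drummond, Ruiz, Lindqvist, Brennan and Obi (each Dean of a regional group); then Saleh, Beaumont and Fontaine (each not a regional dean).
Drummond, Ruiz, Lindqvist, Brennan and Obi are each Minister Resident, so the next rule applies.
Among Drummond, Ruiz, Lindqvist, Brennan and Obi, by years accredited (higher first): Drummond (27 years) before Ruiz (23 years) before Lindqvist (21 years) before Brennan (12 years) before Obi (5 years).
Among Saleh, Beaumont and Fontaine, by class of mission: Saleh (Ambassador) before Beaumont and Fontaine (Minister Plenipotentiary).
Among Beaumont and Fontaine, by years accredited (higher first): Beaumont (19 years) before Fontaine (12 years).
Full order: Drummond, Ruiz, Lindqvist, Brennan, Obi, Saleh, Beaumont, Fontaine.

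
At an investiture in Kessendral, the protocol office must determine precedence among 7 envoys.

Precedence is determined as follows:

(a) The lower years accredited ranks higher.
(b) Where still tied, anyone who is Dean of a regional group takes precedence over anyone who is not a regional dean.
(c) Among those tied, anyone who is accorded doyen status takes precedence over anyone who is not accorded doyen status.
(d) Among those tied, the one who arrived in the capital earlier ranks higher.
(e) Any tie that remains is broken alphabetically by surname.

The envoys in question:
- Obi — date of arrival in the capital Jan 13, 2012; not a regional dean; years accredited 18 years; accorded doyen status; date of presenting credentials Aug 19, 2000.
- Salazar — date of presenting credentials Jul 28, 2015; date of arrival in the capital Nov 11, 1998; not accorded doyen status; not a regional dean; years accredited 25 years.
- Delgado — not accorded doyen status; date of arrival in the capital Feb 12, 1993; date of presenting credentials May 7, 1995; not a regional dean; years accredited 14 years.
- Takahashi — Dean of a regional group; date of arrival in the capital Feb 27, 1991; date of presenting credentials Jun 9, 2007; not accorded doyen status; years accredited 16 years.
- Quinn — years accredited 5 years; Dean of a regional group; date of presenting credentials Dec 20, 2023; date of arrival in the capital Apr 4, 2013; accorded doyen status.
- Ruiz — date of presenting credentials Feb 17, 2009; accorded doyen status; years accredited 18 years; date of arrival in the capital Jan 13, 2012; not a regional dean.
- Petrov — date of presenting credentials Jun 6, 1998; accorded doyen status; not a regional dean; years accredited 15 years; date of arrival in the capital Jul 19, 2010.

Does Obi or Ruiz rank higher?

Obi

By years accredited (lower first): Quinn (5 years); then Delgado (14 years); then Petrov (15 years); then Takahashi (16 years); then Obi and Ruiz (both 18 years); then Salazar (25 years).
Obi and Ruiz are each not a regional dean, so the next rule applies.
Obi and Ruiz are each accorded doyen status, so the next rule applies.
Obi and Ruiz both have date of arrival in the capital Jan 13, 2012, so the next rule applies.
Among Obi and Ruiz, alphabetically by surname: Obi before Ruiz.
So Obi takes precedence.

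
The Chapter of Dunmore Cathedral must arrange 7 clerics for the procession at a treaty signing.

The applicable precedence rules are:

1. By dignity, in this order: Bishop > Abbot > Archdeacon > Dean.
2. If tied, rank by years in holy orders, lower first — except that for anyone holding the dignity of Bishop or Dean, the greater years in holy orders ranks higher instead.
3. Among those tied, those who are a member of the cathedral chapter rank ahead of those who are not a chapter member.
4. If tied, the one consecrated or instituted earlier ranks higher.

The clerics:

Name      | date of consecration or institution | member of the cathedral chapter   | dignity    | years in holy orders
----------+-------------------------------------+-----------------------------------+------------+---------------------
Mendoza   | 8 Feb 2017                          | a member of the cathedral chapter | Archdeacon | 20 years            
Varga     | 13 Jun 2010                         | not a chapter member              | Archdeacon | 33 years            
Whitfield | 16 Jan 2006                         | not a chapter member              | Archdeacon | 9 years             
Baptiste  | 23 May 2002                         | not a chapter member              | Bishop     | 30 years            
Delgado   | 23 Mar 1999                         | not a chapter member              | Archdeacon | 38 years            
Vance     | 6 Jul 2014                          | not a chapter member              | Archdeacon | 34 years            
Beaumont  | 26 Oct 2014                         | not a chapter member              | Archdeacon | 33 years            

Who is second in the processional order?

By dignity: Baptiste (Bishop); then Whitfield, Mendoza, Varga, Beaumont, Vance and Delgado (Archdeacon).
Among Whitfield, Mendoza, Varga, Beaumont, Vance and Delgado, by years in holy orders (lower first): Whitfield (9 years) before Mendoza (20 years) before Varga and Beaumont (33 years) before Vance (34 years) before Delgado (38 years).
Varga and Beaumont are each not a chapter member, so the next rule applies.
Among Varga and Beaumont, by date of consecration or institution (earlier first): Varga (13 Jun 2010) before Beaumont (26 Oct 2014).
Order: Baptiste, Whitfield, Mendoza, Varga, Beaumont, Vance, Delgado.

Whitfield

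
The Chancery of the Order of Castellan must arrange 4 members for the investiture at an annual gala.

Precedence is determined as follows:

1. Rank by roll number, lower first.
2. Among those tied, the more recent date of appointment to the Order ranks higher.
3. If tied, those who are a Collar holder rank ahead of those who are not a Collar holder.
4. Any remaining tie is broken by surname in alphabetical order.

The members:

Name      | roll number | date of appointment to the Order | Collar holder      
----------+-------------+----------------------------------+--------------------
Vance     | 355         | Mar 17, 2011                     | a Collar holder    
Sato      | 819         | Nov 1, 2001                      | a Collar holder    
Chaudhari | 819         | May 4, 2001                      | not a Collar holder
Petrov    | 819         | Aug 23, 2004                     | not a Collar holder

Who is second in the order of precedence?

Petrov

By roll number (lower first): Vance (355); then Petrov, Sato and Chaudhari (each 819).
Among Petrov, Sato and Chaudhari, by date of appointment to the Order (later first): Petrov (Aug 23, 2004) before Sato (Nov 1, 2001) before Chaudhari (May 4, 2001).
Order: Vance, Petrov, Sato, Chaudhari.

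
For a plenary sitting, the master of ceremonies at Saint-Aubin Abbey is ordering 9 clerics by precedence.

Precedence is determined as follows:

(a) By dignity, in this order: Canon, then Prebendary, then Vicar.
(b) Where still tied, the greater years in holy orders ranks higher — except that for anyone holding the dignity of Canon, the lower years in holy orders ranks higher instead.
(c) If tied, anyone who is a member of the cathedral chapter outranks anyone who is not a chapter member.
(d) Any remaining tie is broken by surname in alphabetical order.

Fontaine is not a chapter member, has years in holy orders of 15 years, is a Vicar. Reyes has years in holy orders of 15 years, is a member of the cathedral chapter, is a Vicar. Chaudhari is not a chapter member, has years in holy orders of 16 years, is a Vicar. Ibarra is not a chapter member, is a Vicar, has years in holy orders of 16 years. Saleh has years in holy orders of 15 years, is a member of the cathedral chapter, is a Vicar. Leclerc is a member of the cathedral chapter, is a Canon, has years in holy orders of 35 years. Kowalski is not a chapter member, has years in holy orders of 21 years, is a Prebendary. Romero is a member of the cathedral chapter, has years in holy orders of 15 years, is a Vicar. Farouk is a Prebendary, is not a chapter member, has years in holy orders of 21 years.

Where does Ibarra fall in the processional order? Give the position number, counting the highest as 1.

By dignity: Leclerc (Canon); then Farouk and Kowalski (Prebendary); then Chaudhari, Ibarra, Reyes, Romero, Saleh and Fontaine (Vicar).
Farouk and Kowalski both have years in holy orders 21 years, so the next rule applies.
Farouk and Kowalski are each not a chapter member, so the next rule applies.
Among Farouk and Kowalski, alphabetically by surname: Farouk before Kowalski.
Among Chaudhari, Ibarra, Reyes, Romero, Saleh and Fontaine, by years in holy orders (higher first): Chaudhari and Ibarra (16 years) before Reyes, Romero, Saleh and Fontaine (15 years).
Chaudhari and Ibarra are each not a chapter member, so the next rule applies.
Among Chaudhari and Ibarra, alphabetically by surname: Chaudhari before Ibarra.
Among Reyes, Romero, Saleh and Fontaine, a member of the cathedral chapter before not a chapter member: Reyes, Romero and Saleh (a member of the cathedral chapter) before Fontaine (not a chapter member).
Among Reyes, Romero and Saleh, alphabetically by surname: Reyes before Romero before Saleh.
Order: Leclerc, Farouk, Kowalski, Chaudhari, Ibarra, Reyes, Romero, Saleh, Fontaine. So position 5.

5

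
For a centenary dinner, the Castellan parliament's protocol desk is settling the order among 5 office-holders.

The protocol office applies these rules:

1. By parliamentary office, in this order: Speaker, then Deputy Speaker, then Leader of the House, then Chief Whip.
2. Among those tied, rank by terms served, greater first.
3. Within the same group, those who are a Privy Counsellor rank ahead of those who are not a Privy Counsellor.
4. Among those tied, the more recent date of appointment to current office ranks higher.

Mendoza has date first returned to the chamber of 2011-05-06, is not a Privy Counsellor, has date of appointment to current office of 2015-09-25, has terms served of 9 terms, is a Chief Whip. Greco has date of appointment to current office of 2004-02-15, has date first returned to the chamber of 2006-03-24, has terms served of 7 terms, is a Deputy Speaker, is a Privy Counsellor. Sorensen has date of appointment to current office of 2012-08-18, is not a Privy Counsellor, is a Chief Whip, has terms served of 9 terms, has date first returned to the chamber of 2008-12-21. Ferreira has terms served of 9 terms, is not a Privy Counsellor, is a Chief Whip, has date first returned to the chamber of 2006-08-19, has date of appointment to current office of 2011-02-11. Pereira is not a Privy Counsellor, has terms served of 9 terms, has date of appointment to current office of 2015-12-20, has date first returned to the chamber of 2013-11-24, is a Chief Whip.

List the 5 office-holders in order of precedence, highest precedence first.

By parliamentary office: Greco (Deputy Speaker); then Pereira, Mendoza, Sorensen and Ferreira (Chief Whip).
Pereira, Mendoza, Sorensen and Ferreira all have terms served 9 terms, so the next rule applies.
Pereira, Mendoza, Sorensen and Ferreira are each not a Privy Counsellor, so the next rule applies.
Among Pereira, Mendoza, Sorensen and Ferreira, by date of appointment to current office (later first): Pereira (2015-12-20) before Mendoza (2015-09-25) before Sorensen (2012-08-18) before Ferreira (2011-02-11).
Full order: Greco, Pereira, Mendoza, Sorensen, Ferreira.

Greco, Pereira, Mendoza, Sorensen, Ferreira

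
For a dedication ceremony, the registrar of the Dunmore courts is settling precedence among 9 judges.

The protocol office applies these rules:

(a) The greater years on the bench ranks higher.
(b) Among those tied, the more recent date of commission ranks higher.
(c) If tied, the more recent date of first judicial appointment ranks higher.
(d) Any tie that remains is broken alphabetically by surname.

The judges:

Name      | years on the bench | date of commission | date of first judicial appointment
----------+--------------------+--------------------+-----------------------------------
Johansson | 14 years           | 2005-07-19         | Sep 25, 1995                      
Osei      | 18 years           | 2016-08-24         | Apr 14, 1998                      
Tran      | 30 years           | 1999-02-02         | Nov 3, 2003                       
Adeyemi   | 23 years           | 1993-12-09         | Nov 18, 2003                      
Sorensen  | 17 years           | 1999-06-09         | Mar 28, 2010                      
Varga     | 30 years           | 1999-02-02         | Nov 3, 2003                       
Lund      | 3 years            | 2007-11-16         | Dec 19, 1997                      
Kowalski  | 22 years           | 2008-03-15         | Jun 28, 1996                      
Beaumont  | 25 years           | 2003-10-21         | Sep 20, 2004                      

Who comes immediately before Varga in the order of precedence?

Tran

By years on the bench (higher first): Tran and Varga (both 30 years); then Beaumont (25 years); then Adeyemi (23 years); then Kowalski (22 years); then Osei (18 years); then Sorensen (17 years); then Johansson (14 years); then Lund (3 years).
Tran and Varga both have date of commission 1999-02-02, so the next rule applies.
Tran and Varga both have date of first judicial appointment Nov 3, 2003, so the next rule applies.
Among Tran and Varga, alphabetically by surname: Tran before Varga.
Order: Tran, Varga, Beaumont, Adeyemi, Kowalski, Osei, Sorensen, Johansson, Lund.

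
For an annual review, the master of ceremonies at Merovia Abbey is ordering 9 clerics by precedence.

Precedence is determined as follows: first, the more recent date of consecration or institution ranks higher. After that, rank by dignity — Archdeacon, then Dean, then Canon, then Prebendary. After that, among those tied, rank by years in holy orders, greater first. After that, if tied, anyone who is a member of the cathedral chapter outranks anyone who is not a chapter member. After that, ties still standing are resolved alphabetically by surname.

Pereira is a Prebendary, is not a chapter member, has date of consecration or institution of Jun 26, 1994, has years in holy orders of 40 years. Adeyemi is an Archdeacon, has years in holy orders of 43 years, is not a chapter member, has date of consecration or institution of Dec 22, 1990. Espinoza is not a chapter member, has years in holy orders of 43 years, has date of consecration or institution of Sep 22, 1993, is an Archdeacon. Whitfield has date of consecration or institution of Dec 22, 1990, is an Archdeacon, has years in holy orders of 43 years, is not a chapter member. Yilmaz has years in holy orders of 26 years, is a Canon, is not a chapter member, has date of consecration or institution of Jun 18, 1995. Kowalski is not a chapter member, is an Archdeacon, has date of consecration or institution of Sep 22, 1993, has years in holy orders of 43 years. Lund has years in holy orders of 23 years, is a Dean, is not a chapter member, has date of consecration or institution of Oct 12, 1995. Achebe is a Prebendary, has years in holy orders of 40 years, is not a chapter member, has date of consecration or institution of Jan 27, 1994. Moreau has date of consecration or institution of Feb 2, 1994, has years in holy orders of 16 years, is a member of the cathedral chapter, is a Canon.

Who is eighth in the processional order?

Adeyemi

By date of consecration or institution (later first): Lund (Oct 12, 1995); then Yilmaz (Jun 18, 1995); then Pereira (Jun 26, 1994); then Moreau (Feb 2, 1994); then Achebe (Jan 27, 1994); then Espinoza and Kowalski (both Sep 22, 1993); then Adeyemi and Whitfield (both Dec 22, 1990).
Espinoza and Kowalski are each Archdeacon, so the next rule applies.
Espinoza and Kowalski both have years in holy orders 43 years, so the next rule applies.
Espinoza and Kowalski are each not a chapter member, so the next rule applies.
Among Espinoza and Kowalski, alphabetically by surname: Espinoza before Kowalski.
Adeyemi and Whitfield are each Archdeacon, so the next rule applies.
Adeyemi and Whitfield both have years in holy orders 43 years, so the next rule applies.
Adeyemi and Whitfield are each not a chapter member, so the next rule applies.
Among Adeyemi and Whitfield, alphabetically by surname: Adeyemi before Whitfield.
Order: Lund, Yilmaz, Pereira, Moreau, Achebe, Espinoza, Kowalski, Adeyemi, Whitfield.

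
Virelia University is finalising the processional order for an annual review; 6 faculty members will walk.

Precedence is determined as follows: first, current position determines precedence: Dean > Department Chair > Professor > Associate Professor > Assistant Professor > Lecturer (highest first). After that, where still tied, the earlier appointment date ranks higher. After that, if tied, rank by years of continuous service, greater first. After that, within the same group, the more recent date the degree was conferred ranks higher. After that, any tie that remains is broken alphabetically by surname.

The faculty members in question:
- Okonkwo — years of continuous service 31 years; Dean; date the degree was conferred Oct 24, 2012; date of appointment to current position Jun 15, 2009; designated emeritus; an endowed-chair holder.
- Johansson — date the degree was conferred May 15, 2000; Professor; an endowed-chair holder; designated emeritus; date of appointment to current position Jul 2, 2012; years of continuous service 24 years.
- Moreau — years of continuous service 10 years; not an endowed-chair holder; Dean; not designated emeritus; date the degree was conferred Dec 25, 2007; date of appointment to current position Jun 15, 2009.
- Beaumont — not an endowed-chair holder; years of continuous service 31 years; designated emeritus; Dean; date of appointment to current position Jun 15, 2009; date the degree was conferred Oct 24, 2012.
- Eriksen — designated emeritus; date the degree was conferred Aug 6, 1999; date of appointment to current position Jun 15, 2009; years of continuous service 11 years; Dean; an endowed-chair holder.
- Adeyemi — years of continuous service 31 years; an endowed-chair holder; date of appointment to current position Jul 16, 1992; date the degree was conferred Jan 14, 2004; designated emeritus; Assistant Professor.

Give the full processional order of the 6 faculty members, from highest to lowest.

By current position: Beaumont, Okonkwo, Eriksen and Moreau (Dean); then Johansson (Professor); then Adeyemi (Assistant Professor).
Beaumont, Okonkwo, Eriksen and Moreau all have date of appointment to current position Jun 15, 2009, so the next rule applies.
Among Beaumont, Okonkwo, Eriksen and Moreau, by years of continuous service (higher first): Beaumont and Okonkwo (31 years) before Eriksen (11 years) before Moreau (10 years).
Beaumont and Okonkwo both have date the degree was conferred Oct 24, 2012, so the next rule applies.
Among Beaumont and Okonkwo, alphabetically by surname: Beaumont before Okonkwo.
Full order: Beaumont, Okonkwo, Eriksen, Moreau, Johansson, Adeyemi.

Beaumont, Okonkwo, Eriksen, Moreau, Johansson, Adeyemi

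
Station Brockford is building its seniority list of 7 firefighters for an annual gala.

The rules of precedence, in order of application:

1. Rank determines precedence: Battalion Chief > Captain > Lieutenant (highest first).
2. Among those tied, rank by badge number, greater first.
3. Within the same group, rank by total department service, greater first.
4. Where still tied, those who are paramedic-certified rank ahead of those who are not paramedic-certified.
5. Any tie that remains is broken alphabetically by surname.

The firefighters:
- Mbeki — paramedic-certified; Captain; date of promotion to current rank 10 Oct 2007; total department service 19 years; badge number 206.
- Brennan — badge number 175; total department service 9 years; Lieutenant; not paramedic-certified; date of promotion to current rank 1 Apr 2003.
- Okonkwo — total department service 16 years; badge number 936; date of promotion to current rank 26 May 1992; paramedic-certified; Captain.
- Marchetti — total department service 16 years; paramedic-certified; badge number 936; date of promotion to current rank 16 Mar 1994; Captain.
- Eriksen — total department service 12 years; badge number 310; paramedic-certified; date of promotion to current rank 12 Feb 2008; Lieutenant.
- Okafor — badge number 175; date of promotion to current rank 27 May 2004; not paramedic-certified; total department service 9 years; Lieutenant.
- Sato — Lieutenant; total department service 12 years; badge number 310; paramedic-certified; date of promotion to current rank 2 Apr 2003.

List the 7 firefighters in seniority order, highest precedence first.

Marchetti, Okonkwo, Mbeki, Eriksen, Sato, Brennan, Okafor

By rank: Marchetti, Okonkwo and Mbeki (Captain); then Eriksen, Sato, Brennan and Okafor (Lieutenant).
Among Marchetti, Okonkwo and Mbeki, by badge number (higher first): Marchetti and Okonkwo (936) before Mbeki (206).
Marchetti and Okonkwo both have total department service 16 years, so the next rule applies.
Marchetti and Okonkwo are each paramedic-certified, so the next rule applies.
Among Marchetti and Okonkwo, alphabetically by surname: Marchetti before Okonkwo.
Among Eriksen, Sato, Brennan and Okafor, by badge number (higher first): Eriksen and Sato (310) before Brennan and Okafor (175).
Eriksen and Sato both have total department service 12 years, so the next rule applies.
Eriksen and Sato are each paramedic-certified, so the next rule applies.
Among Eriksen and Sato, alphabetically by surname: Eriksen before Sato.
Brennan and Okafor both have total department service 9 years, so the next rule applies.
Brennan and Okafor are each not paramedic-certified, so the next rule applies.
Among Brennan and Okafor, alphabetically by surname: Brennan before Okafor.
Full order: Marchetti, Okonkwo, Mbeki, Eriksen, Sato, Brennan, Okafor.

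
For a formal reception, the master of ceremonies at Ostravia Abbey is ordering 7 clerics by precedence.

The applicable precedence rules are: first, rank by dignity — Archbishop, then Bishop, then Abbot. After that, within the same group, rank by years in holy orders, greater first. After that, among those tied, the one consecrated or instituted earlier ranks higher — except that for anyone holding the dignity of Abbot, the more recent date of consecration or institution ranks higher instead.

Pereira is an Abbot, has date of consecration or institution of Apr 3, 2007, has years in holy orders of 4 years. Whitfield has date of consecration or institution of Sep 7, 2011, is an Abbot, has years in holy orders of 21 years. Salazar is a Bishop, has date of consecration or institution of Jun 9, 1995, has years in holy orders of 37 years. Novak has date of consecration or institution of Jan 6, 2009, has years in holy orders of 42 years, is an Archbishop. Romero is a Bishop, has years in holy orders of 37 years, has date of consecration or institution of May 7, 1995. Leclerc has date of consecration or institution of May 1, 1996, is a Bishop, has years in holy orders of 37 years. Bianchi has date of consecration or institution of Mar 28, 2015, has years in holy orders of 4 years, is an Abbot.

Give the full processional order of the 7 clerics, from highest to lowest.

Novak, Romero, Salazar, Leclerc, Whitfield, Bianchi, Pereira

By dignity: Novak (Archbishop); then Romero, Salazar and Leclerc (Bishop); then Whitfield, Bianchi and Pereira (Abbot).
Romero, Salazar and Leclerc all have years in holy orders 37 years, so the next rule applies.
Among Romero, Salazar and Leclerc, by date of consecration or institution (earlier first): Romero (May 7, 1995) before Salazar (Jun 9, 1995) before Leclerc (May 1, 1996).
Among Whitfield, Bianchi and Pereira, by years in holy orders (higher first): Whitfield (21 years) before Bianchi and Pereira (4 years).
Among Bianchi and Pereira, by date of consecration or institution (later first) (reversed rule for this group): Bianchi (Mar 28, 2015) before Pereira (Apr 3, 2007).
Full order: Novak, Romero, Salazar, Leclerc, Whitfield, Bianchi, Pereira.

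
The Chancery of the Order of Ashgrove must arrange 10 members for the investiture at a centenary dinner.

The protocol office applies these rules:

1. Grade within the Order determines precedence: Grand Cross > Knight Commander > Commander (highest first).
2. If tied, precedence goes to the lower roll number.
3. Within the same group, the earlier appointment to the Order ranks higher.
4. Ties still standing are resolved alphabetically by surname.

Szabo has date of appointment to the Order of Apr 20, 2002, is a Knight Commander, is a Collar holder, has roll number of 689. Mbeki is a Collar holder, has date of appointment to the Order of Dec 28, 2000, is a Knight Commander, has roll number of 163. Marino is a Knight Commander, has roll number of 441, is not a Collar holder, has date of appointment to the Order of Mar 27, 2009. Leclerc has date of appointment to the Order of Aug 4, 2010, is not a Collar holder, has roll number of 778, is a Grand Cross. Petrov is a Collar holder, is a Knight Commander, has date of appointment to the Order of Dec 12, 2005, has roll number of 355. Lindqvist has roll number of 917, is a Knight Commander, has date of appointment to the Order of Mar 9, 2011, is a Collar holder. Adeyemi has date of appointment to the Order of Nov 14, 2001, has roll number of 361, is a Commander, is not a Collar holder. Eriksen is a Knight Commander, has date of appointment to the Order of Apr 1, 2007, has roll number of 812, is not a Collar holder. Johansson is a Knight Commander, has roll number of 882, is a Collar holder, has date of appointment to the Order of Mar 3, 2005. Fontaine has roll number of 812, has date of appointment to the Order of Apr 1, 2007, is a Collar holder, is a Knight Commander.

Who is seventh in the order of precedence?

By grade within the Order: Leclerc (Grand Cross); then Mbeki, Petrov, Marino, Szabo, Eriksen, Fontaine, Johansson and Lindqvist (Knight Commander); then Adeyemi (Commander).
Among Mbeki, Petrov, Marino, Szabo, Eriksen, Fontaine, Johansson and Lindqvist, by roll number (lower first): Mbeki (163) before Petrov (355) before Marino (441) before Szabo (689) before Eriksen and Fontaine (812) before Johansson (882) before Lindqvist (917).
Eriksen and Fontaine both have date of appointment to the Order Apr 1, 2007, so the next rule applies.
Among Eriksen and Fontaine, alphabetically by surname: Eriksen before Fontaine.
Order: Leclerc, Mbeki, Petrov, Marino, Szabo, Eriksen, Fontaine, Johansson, Lindqvist, Adeyemi.

Fontaine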